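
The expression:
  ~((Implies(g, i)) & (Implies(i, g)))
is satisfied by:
  {g: True, i: False}
  {i: True, g: False}


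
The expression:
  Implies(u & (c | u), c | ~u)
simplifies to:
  c | ~u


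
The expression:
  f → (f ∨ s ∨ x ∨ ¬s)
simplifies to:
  True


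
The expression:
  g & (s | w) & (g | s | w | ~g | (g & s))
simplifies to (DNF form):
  (g & s) | (g & w)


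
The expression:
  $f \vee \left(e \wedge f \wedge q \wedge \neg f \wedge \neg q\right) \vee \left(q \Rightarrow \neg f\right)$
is always true.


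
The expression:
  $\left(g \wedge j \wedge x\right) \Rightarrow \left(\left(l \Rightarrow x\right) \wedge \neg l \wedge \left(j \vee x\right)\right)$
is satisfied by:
  {l: False, x: False, g: False, j: False}
  {j: True, l: False, x: False, g: False}
  {g: True, l: False, x: False, j: False}
  {j: True, g: True, l: False, x: False}
  {x: True, j: False, l: False, g: False}
  {j: True, x: True, l: False, g: False}
  {g: True, x: True, j: False, l: False}
  {j: True, g: True, x: True, l: False}
  {l: True, g: False, x: False, j: False}
  {j: True, l: True, g: False, x: False}
  {g: True, l: True, j: False, x: False}
  {j: True, g: True, l: True, x: False}
  {x: True, l: True, g: False, j: False}
  {j: True, x: True, l: True, g: False}
  {g: True, x: True, l: True, j: False}


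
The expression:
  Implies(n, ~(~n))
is always true.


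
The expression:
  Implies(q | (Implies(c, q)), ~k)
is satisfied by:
  {c: True, k: False, q: False}
  {c: False, k: False, q: False}
  {q: True, c: True, k: False}
  {q: True, c: False, k: False}
  {k: True, c: True, q: False}


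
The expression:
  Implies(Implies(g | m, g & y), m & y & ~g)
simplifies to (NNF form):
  (g & ~y) | (m & ~g)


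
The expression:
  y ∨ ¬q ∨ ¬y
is always true.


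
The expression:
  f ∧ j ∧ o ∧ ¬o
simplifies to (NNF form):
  False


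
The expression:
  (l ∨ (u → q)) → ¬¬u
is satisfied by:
  {u: True}


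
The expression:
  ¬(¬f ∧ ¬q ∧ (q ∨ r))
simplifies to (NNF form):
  f ∨ q ∨ ¬r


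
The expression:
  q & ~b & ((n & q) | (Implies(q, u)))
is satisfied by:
  {n: True, u: True, q: True, b: False}
  {n: True, q: True, u: False, b: False}
  {u: True, q: True, n: False, b: False}


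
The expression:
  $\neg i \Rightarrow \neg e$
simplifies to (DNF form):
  $i \vee \neg e$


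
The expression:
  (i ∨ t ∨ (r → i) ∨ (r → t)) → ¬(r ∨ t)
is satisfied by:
  {i: False, t: False, r: False}
  {r: True, i: False, t: False}
  {i: True, r: False, t: False}


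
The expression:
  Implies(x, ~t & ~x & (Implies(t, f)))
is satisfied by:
  {x: False}


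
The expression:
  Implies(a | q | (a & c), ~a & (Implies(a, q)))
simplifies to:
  ~a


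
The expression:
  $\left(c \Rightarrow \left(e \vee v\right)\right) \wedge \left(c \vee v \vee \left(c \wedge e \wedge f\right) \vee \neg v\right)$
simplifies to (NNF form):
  $e \vee v \vee \neg c$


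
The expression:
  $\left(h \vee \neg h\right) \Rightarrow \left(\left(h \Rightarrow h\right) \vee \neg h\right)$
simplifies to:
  $\text{True}$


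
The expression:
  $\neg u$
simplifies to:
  $\neg u$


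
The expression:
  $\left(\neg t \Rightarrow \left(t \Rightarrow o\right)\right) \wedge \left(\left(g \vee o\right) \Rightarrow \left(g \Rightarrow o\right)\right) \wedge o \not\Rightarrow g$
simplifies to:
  $o \wedge \neg g$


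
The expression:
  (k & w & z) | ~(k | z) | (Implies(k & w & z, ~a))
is always true.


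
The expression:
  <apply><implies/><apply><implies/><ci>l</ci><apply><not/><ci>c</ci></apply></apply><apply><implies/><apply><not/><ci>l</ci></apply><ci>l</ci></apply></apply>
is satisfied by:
  {l: True}


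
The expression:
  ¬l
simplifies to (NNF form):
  ¬l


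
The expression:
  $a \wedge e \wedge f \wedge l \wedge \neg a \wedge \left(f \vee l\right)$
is never true.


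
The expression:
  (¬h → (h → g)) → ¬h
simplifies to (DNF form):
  ¬h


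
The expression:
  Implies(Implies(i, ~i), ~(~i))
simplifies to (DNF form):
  i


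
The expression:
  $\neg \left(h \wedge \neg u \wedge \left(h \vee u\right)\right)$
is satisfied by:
  {u: True, h: False}
  {h: False, u: False}
  {h: True, u: True}


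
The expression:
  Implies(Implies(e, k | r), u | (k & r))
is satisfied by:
  {r: True, u: True, k: True, e: True}
  {r: True, u: True, k: True, e: False}
  {r: True, u: True, e: True, k: False}
  {r: True, u: True, e: False, k: False}
  {u: True, k: True, e: True, r: False}
  {u: True, k: True, e: False, r: False}
  {u: True, k: False, e: True, r: False}
  {u: True, k: False, e: False, r: False}
  {r: True, k: True, e: True, u: False}
  {r: True, k: True, e: False, u: False}
  {e: True, r: False, k: False, u: False}


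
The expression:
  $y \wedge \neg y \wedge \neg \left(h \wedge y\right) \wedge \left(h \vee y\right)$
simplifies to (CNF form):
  $\text{False}$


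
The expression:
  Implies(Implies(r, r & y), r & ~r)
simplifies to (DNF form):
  r & ~y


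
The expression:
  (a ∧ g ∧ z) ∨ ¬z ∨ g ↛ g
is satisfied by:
  {a: True, g: True, z: False}
  {a: True, g: False, z: False}
  {g: True, a: False, z: False}
  {a: False, g: False, z: False}
  {a: True, z: True, g: True}


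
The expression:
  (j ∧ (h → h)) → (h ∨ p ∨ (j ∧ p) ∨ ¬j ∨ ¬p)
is always true.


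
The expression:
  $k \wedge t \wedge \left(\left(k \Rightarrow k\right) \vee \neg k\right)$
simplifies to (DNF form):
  $k \wedge t$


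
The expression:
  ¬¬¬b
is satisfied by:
  {b: False}


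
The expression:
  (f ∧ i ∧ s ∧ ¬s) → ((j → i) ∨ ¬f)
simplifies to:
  True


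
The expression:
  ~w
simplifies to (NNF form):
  ~w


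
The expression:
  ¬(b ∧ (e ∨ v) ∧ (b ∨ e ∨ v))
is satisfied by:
  {v: False, b: False, e: False}
  {e: True, v: False, b: False}
  {v: True, e: False, b: False}
  {e: True, v: True, b: False}
  {b: True, e: False, v: False}


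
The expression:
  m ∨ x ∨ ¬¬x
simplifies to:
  m ∨ x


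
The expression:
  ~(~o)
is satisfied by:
  {o: True}


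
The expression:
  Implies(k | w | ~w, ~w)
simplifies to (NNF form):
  ~w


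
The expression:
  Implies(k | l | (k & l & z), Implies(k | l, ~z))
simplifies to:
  ~z | (~k & ~l)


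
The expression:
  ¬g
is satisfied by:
  {g: False}


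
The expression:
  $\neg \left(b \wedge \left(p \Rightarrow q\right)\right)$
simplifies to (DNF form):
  $\left(p \wedge \neg q\right) \vee \neg b$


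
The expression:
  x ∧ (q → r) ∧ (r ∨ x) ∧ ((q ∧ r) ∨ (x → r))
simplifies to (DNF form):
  r ∧ x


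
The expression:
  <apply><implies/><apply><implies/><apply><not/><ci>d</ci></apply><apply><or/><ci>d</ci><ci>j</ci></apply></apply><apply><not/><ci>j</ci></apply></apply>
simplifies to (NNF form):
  <apply><not/><ci>j</ci></apply>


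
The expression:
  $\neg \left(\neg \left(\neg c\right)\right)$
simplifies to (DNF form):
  $\neg c$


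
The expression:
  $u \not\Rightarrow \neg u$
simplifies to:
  $u$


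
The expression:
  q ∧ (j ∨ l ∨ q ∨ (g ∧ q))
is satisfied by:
  {q: True}


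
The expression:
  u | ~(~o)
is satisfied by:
  {o: True, u: True}
  {o: True, u: False}
  {u: True, o: False}


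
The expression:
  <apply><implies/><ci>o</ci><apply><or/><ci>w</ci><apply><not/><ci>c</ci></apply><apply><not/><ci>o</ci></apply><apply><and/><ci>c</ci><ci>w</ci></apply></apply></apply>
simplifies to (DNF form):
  <apply><or/><ci>w</ci><apply><not/><ci>c</ci></apply><apply><not/><ci>o</ci></apply></apply>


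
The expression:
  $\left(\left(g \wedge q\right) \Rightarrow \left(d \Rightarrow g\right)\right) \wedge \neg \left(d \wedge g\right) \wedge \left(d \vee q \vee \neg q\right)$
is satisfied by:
  {g: False, d: False}
  {d: True, g: False}
  {g: True, d: False}


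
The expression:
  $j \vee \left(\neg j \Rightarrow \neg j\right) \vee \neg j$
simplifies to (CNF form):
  $\text{True}$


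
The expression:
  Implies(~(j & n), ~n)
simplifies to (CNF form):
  j | ~n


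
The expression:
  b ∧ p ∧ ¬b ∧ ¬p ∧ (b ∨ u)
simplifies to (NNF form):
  False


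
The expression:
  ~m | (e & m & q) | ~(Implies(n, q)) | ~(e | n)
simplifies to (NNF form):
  ~m | (e & q) | (n & ~q) | (~e & ~n)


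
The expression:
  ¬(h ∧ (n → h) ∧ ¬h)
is always true.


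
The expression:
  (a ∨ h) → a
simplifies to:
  a ∨ ¬h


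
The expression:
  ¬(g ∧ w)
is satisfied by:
  {w: False, g: False}
  {g: True, w: False}
  {w: True, g: False}


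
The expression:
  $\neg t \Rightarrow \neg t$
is always true.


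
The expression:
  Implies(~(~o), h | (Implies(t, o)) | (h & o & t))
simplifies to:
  True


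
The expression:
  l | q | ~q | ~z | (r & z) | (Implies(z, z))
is always true.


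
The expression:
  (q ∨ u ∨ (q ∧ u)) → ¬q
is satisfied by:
  {q: False}


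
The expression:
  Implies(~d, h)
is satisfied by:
  {d: True, h: True}
  {d: True, h: False}
  {h: True, d: False}


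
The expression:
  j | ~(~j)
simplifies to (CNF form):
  j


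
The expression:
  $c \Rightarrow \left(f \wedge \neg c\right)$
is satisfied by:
  {c: False}


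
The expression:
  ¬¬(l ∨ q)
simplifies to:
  l ∨ q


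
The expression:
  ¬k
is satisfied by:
  {k: False}


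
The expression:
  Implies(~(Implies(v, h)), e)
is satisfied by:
  {h: True, e: True, v: False}
  {h: True, v: False, e: False}
  {e: True, v: False, h: False}
  {e: False, v: False, h: False}
  {h: True, e: True, v: True}
  {h: True, v: True, e: False}
  {e: True, v: True, h: False}


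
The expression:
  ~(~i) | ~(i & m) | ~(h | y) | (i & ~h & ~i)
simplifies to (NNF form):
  True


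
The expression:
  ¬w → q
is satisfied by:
  {q: True, w: True}
  {q: True, w: False}
  {w: True, q: False}


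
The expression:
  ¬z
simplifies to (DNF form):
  ¬z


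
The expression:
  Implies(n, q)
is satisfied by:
  {q: True, n: False}
  {n: False, q: False}
  {n: True, q: True}


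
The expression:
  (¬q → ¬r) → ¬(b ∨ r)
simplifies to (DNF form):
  (r ∧ ¬q) ∨ (¬b ∧ ¬r)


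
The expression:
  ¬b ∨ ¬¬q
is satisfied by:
  {q: True, b: False}
  {b: False, q: False}
  {b: True, q: True}


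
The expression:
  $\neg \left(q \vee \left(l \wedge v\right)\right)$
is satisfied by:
  {q: False, l: False, v: False}
  {v: True, q: False, l: False}
  {l: True, q: False, v: False}


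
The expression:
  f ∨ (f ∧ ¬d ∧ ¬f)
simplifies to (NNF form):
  f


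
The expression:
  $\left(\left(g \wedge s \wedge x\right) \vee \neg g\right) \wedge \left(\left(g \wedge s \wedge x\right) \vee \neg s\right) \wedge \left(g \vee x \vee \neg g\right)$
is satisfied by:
  {x: True, g: False, s: False}
  {g: False, s: False, x: False}
  {x: True, s: True, g: True}


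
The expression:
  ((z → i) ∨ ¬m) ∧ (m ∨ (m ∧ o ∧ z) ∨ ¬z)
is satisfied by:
  {i: True, m: True, z: False}
  {i: True, m: False, z: False}
  {m: True, i: False, z: False}
  {i: False, m: False, z: False}
  {i: True, z: True, m: True}


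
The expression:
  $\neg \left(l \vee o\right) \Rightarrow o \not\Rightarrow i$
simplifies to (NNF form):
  $l \vee o$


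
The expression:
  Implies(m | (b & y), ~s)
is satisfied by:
  {m: False, s: False, y: False, b: False}
  {b: True, m: False, s: False, y: False}
  {y: True, m: False, s: False, b: False}
  {b: True, y: True, m: False, s: False}
  {m: True, b: False, s: False, y: False}
  {b: True, m: True, s: False, y: False}
  {y: True, m: True, b: False, s: False}
  {b: True, y: True, m: True, s: False}
  {s: True, y: False, m: False, b: False}
  {s: True, b: True, y: False, m: False}
  {s: True, y: True, b: False, m: False}


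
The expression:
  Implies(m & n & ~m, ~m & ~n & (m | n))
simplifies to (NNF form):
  True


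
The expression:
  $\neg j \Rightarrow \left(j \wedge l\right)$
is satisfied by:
  {j: True}


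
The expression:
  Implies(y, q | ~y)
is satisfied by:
  {q: True, y: False}
  {y: False, q: False}
  {y: True, q: True}


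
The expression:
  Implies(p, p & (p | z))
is always true.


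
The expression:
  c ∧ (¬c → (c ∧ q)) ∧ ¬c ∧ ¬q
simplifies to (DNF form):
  False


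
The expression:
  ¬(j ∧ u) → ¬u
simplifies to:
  j ∨ ¬u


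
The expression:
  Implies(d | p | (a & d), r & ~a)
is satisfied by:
  {r: True, p: False, d: False, a: False}
  {a: False, p: False, r: False, d: False}
  {a: True, r: True, p: False, d: False}
  {a: True, p: False, r: False, d: False}
  {d: True, r: True, a: False, p: False}
  {r: True, p: True, a: False, d: False}
  {d: True, r: True, p: True, a: False}


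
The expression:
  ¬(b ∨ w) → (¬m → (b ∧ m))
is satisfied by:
  {b: True, m: True, w: True}
  {b: True, m: True, w: False}
  {b: True, w: True, m: False}
  {b: True, w: False, m: False}
  {m: True, w: True, b: False}
  {m: True, w: False, b: False}
  {w: True, m: False, b: False}


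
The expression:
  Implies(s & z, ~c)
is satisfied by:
  {s: False, c: False, z: False}
  {z: True, s: False, c: False}
  {c: True, s: False, z: False}
  {z: True, c: True, s: False}
  {s: True, z: False, c: False}
  {z: True, s: True, c: False}
  {c: True, s: True, z: False}


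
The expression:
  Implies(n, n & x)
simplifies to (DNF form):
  x | ~n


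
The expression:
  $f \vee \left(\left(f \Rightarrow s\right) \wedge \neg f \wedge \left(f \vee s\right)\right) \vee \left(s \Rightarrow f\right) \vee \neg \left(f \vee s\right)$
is always true.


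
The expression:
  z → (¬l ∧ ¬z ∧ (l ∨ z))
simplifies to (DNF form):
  ¬z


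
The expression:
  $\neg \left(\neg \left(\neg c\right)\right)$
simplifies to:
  $\neg c$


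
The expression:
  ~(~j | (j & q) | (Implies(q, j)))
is never true.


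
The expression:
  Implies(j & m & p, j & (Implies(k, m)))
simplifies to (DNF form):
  True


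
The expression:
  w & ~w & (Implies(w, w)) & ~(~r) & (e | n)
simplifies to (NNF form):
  False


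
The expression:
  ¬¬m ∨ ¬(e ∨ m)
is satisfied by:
  {m: True, e: False}
  {e: False, m: False}
  {e: True, m: True}


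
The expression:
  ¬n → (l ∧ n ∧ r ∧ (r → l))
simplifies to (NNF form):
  n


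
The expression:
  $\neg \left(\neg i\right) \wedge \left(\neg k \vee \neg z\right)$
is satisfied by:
  {i: True, k: False, z: False}
  {i: True, z: True, k: False}
  {i: True, k: True, z: False}


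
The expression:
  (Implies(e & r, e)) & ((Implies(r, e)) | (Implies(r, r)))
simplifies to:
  True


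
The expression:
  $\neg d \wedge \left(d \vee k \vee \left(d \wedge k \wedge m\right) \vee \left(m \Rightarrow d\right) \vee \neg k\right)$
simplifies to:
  $\neg d$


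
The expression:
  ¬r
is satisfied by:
  {r: False}


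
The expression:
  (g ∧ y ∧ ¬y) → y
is always true.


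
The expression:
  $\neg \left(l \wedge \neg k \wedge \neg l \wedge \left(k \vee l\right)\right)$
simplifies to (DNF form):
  $\text{True}$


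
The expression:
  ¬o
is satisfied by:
  {o: False}


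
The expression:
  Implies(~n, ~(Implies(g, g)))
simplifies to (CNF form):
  n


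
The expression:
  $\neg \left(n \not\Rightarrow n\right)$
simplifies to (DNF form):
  $\text{True}$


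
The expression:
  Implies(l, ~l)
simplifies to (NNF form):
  ~l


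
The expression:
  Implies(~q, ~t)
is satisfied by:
  {q: True, t: False}
  {t: False, q: False}
  {t: True, q: True}


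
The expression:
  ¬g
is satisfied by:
  {g: False}


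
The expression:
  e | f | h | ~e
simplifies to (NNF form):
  True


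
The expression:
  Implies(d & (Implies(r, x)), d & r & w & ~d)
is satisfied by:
  {r: True, x: False, d: False}
  {x: False, d: False, r: False}
  {r: True, x: True, d: False}
  {x: True, r: False, d: False}
  {d: True, r: True, x: False}


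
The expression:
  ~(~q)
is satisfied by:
  {q: True}


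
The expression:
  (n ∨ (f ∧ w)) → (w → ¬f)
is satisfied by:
  {w: False, f: False}
  {f: True, w: False}
  {w: True, f: False}


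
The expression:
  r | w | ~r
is always true.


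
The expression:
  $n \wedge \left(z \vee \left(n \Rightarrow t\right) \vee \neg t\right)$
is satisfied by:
  {n: True}


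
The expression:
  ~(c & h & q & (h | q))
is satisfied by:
  {h: False, c: False, q: False}
  {q: True, h: False, c: False}
  {c: True, h: False, q: False}
  {q: True, c: True, h: False}
  {h: True, q: False, c: False}
  {q: True, h: True, c: False}
  {c: True, h: True, q: False}


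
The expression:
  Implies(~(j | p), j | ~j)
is always true.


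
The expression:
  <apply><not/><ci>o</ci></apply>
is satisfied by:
  {o: False}


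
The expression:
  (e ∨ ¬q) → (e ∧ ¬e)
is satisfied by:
  {q: True, e: False}


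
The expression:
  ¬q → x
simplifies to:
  q ∨ x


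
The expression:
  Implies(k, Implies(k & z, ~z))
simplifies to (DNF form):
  ~k | ~z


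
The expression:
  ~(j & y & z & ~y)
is always true.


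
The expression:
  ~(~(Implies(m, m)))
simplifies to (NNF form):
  True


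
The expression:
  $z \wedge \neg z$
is never true.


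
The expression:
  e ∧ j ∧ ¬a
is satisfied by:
  {j: True, e: True, a: False}


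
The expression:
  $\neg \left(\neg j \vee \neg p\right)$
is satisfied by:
  {p: True, j: True}


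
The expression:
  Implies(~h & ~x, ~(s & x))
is always true.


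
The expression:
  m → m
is always true.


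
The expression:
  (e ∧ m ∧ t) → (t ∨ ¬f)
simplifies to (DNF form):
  True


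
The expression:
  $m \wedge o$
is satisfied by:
  {m: True, o: True}


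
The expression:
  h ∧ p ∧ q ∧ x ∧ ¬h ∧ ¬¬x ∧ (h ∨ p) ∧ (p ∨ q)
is never true.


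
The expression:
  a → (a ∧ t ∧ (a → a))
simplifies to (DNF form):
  t ∨ ¬a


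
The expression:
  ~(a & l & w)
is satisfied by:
  {l: False, a: False, w: False}
  {w: True, l: False, a: False}
  {a: True, l: False, w: False}
  {w: True, a: True, l: False}
  {l: True, w: False, a: False}
  {w: True, l: True, a: False}
  {a: True, l: True, w: False}


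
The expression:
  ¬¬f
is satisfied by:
  {f: True}


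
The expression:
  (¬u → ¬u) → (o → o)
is always true.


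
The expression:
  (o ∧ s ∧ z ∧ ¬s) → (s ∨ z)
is always true.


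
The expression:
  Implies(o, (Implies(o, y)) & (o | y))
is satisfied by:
  {y: True, o: False}
  {o: False, y: False}
  {o: True, y: True}


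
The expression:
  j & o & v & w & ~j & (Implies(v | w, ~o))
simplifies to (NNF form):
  False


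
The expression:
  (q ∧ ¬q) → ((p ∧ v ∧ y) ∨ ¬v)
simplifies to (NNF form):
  True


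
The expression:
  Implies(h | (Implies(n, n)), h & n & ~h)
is never true.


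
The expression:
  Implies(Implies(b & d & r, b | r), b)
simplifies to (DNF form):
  b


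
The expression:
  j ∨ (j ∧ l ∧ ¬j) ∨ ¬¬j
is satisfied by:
  {j: True}


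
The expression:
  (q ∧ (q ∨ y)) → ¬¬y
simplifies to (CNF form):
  y ∨ ¬q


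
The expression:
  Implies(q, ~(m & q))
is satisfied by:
  {m: False, q: False}
  {q: True, m: False}
  {m: True, q: False}


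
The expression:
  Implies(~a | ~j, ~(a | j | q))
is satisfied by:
  {a: True, j: True, q: False}
  {a: True, j: True, q: True}
  {q: False, a: False, j: False}


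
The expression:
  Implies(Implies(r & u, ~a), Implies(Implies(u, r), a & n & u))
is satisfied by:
  {a: True, u: True, r: False}
  {u: True, r: False, a: False}
  {r: True, a: True, u: True}


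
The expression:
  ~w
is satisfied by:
  {w: False}


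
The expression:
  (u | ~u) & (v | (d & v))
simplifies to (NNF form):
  v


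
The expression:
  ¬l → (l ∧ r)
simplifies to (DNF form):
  l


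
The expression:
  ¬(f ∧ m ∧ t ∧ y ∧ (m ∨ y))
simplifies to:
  ¬f ∨ ¬m ∨ ¬t ∨ ¬y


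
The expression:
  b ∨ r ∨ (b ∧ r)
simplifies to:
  b ∨ r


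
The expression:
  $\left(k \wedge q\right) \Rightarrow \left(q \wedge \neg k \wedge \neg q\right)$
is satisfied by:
  {k: False, q: False}
  {q: True, k: False}
  {k: True, q: False}


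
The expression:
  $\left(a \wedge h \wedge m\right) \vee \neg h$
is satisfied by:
  {a: True, m: True, h: False}
  {a: True, m: False, h: False}
  {m: True, a: False, h: False}
  {a: False, m: False, h: False}
  {a: True, h: True, m: True}


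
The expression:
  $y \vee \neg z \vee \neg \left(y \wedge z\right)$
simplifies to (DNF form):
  $\text{True}$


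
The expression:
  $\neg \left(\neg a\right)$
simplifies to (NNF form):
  $a$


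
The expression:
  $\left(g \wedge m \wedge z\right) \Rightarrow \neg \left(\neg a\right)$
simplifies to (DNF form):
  $a \vee \neg g \vee \neg m \vee \neg z$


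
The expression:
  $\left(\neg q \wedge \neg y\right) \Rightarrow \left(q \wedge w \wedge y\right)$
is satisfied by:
  {y: True, q: True}
  {y: True, q: False}
  {q: True, y: False}


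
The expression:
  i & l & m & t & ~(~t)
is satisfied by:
  {t: True, m: True, i: True, l: True}


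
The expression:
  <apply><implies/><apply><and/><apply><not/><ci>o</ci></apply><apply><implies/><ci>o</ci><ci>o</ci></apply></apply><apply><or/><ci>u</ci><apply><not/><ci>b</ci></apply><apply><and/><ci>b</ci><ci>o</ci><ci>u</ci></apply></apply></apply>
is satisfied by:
  {o: True, u: True, b: False}
  {o: True, u: False, b: False}
  {u: True, o: False, b: False}
  {o: False, u: False, b: False}
  {b: True, o: True, u: True}
  {b: True, o: True, u: False}
  {b: True, u: True, o: False}


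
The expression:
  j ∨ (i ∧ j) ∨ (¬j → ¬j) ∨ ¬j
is always true.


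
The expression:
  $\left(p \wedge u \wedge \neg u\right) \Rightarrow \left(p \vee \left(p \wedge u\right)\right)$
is always true.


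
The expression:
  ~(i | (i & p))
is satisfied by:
  {i: False}


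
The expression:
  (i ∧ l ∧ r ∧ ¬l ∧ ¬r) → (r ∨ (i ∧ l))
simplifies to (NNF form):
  True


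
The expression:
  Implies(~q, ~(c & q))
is always true.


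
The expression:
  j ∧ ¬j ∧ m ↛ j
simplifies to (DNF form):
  False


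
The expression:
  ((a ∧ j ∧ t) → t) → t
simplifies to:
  t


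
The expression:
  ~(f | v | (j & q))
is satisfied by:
  {v: False, f: False, q: False, j: False}
  {j: True, v: False, f: False, q: False}
  {q: True, v: False, f: False, j: False}


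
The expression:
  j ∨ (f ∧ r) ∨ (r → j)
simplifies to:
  f ∨ j ∨ ¬r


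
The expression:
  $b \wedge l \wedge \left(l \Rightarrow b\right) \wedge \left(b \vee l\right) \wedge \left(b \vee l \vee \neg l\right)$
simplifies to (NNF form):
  $b \wedge l$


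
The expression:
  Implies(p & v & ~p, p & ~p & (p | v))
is always true.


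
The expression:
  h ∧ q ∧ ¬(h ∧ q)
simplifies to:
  False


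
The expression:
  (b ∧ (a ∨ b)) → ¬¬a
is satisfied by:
  {a: True, b: False}
  {b: False, a: False}
  {b: True, a: True}


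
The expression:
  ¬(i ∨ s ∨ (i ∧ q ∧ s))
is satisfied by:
  {i: False, s: False}


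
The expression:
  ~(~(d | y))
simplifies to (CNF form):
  d | y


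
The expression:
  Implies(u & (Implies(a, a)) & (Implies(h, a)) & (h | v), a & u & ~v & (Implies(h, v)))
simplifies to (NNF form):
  ~u | (h & ~a) | (~h & ~v)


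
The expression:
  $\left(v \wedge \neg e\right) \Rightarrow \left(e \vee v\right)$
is always true.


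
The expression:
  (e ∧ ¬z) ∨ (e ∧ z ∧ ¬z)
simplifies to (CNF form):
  e ∧ ¬z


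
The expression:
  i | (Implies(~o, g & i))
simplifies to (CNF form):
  i | o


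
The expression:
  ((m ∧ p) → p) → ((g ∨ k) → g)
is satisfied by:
  {g: True, k: False}
  {k: False, g: False}
  {k: True, g: True}


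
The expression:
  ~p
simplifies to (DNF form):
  ~p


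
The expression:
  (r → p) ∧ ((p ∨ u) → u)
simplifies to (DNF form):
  (p ∧ u) ∨ (¬p ∧ ¬r)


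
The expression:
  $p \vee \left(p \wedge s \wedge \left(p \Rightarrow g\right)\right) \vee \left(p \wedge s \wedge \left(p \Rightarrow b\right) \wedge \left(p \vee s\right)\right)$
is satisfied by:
  {p: True}


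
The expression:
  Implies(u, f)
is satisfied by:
  {f: True, u: False}
  {u: False, f: False}
  {u: True, f: True}


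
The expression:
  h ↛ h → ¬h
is always true.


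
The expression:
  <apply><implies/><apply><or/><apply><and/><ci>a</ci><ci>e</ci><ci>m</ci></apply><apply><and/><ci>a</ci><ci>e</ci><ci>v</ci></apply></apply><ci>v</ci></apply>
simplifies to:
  <apply><or/><ci>v</ci><apply><not/><ci>a</ci></apply><apply><not/><ci>e</ci></apply><apply><not/><ci>m</ci></apply></apply>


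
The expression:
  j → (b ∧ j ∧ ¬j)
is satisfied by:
  {j: False}


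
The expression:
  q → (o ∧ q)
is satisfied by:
  {o: True, q: False}
  {q: False, o: False}
  {q: True, o: True}


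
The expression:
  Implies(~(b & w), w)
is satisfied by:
  {w: True}


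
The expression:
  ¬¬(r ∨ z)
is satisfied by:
  {r: True, z: True}
  {r: True, z: False}
  {z: True, r: False}


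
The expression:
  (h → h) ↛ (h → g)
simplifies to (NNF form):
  h ∧ ¬g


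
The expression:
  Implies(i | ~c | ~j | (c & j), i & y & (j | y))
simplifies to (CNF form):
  i & y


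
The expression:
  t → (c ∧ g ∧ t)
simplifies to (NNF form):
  (c ∧ g) ∨ ¬t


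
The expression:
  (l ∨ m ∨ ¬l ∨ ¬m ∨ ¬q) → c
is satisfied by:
  {c: True}


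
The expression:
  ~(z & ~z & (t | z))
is always true.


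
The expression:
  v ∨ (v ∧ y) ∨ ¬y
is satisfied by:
  {v: True, y: False}
  {y: False, v: False}
  {y: True, v: True}


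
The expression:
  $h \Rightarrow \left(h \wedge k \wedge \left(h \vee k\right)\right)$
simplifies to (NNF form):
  $k \vee \neg h$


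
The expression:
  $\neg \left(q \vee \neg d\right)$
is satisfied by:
  {d: True, q: False}


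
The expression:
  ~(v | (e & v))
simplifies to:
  ~v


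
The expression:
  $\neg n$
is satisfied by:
  {n: False}


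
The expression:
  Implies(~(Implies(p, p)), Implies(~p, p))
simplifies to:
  True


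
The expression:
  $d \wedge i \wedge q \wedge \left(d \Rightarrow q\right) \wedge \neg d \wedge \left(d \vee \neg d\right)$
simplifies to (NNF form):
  $\text{False}$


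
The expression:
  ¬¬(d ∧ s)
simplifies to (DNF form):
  d ∧ s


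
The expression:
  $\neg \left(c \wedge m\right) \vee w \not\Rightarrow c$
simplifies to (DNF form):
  $\neg c \vee \neg m$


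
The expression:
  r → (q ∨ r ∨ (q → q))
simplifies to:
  True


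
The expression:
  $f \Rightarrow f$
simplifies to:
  $\text{True}$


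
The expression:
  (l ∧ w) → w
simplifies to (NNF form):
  True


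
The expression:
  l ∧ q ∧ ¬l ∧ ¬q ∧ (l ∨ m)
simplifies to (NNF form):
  False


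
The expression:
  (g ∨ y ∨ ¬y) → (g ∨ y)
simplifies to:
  g ∨ y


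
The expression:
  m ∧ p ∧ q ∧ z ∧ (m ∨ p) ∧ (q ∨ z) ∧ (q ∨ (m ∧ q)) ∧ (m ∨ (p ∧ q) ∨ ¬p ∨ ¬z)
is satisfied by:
  {z: True, m: True, p: True, q: True}


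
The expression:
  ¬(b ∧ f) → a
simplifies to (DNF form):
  a ∨ (b ∧ f)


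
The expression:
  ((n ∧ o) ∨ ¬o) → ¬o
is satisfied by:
  {o: False, n: False}
  {n: True, o: False}
  {o: True, n: False}


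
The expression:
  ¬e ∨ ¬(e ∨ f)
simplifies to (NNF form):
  ¬e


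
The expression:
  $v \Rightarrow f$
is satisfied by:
  {f: True, v: False}
  {v: False, f: False}
  {v: True, f: True}


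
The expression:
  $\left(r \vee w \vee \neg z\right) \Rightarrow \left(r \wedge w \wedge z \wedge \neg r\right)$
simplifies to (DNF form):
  $z \wedge \neg r \wedge \neg w$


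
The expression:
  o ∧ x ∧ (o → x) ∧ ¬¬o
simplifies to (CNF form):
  o ∧ x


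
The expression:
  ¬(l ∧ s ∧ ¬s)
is always true.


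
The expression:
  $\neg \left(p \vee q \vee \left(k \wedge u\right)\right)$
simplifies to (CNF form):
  $\neg p \wedge \neg q \wedge \left(\neg k \vee \neg u\right)$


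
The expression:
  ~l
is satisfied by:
  {l: False}


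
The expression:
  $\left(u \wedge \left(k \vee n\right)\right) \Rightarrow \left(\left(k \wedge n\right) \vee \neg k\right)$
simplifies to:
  $n \vee \neg k \vee \neg u$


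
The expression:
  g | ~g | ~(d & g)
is always true.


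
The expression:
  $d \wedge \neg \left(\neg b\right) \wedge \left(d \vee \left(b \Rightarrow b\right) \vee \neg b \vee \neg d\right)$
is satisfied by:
  {b: True, d: True}


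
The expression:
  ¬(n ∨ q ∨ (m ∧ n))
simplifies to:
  ¬n ∧ ¬q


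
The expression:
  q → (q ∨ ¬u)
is always true.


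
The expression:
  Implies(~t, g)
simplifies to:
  g | t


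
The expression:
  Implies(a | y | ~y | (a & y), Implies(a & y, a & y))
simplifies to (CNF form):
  True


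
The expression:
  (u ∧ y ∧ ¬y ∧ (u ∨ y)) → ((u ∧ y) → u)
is always true.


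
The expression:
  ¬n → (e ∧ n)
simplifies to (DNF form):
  n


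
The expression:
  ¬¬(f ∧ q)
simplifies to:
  f ∧ q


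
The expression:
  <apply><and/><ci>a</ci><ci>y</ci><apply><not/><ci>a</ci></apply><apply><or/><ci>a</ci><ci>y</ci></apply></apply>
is never true.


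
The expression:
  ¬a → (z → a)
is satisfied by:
  {a: True, z: False}
  {z: False, a: False}
  {z: True, a: True}


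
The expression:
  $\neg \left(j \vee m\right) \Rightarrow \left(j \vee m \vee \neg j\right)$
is always true.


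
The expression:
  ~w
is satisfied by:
  {w: False}


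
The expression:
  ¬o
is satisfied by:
  {o: False}


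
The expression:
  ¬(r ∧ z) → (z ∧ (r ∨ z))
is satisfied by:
  {z: True}


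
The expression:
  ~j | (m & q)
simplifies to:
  ~j | (m & q)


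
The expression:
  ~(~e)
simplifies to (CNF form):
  e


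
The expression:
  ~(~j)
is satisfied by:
  {j: True}


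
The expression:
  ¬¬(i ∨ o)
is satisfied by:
  {i: True, o: True}
  {i: True, o: False}
  {o: True, i: False}


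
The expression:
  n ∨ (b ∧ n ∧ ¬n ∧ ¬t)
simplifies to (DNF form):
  n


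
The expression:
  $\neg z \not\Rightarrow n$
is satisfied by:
  {n: False, z: False}


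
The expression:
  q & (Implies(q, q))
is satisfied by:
  {q: True}


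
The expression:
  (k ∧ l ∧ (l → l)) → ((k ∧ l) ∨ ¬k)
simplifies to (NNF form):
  True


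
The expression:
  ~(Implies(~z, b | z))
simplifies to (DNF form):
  ~b & ~z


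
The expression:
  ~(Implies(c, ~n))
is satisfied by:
  {c: True, n: True}


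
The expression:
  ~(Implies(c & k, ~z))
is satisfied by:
  {c: True, z: True, k: True}


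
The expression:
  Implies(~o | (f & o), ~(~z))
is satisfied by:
  {o: True, z: True, f: False}
  {z: True, f: False, o: False}
  {o: True, z: True, f: True}
  {z: True, f: True, o: False}
  {o: True, f: False, z: False}


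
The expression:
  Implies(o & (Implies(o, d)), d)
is always true.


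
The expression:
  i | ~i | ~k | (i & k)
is always true.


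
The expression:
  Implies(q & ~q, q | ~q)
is always true.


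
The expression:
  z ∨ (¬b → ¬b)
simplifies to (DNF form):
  True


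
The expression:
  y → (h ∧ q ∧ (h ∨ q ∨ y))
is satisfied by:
  {h: True, q: True, y: False}
  {h: True, q: False, y: False}
  {q: True, h: False, y: False}
  {h: False, q: False, y: False}
  {y: True, h: True, q: True}


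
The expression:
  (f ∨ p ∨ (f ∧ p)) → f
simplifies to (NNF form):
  f ∨ ¬p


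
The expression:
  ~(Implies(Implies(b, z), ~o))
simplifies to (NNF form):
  o & (z | ~b)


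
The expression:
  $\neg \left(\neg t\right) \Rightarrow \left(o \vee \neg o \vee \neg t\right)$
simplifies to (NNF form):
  $\text{True}$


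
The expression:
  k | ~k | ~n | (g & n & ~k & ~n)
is always true.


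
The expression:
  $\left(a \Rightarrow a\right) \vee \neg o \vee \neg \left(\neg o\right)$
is always true.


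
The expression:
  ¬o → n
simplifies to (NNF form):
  n ∨ o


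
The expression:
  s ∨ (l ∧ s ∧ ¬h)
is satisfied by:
  {s: True}


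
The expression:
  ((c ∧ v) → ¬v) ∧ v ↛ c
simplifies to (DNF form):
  v ∧ ¬c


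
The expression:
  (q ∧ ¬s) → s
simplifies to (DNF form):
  s ∨ ¬q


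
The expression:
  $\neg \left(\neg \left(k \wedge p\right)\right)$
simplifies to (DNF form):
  $k \wedge p$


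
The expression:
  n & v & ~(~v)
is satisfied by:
  {n: True, v: True}


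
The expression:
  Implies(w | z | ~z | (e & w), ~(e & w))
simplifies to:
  ~e | ~w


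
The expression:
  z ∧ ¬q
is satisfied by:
  {z: True, q: False}


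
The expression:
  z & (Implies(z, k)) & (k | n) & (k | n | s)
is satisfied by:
  {z: True, k: True}


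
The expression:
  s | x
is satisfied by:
  {x: True, s: True}
  {x: True, s: False}
  {s: True, x: False}


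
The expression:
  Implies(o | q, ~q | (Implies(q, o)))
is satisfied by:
  {o: True, q: False}
  {q: False, o: False}
  {q: True, o: True}


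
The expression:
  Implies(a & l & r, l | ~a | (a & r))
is always true.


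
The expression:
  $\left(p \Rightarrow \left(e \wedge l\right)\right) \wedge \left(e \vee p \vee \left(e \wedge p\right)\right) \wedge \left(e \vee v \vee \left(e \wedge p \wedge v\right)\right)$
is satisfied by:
  {l: True, e: True, p: False}
  {e: True, p: False, l: False}
  {l: True, p: True, e: True}


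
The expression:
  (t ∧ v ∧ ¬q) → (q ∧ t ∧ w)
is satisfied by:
  {q: True, v: False, t: False}
  {v: False, t: False, q: False}
  {q: True, t: True, v: False}
  {t: True, v: False, q: False}
  {q: True, v: True, t: False}
  {v: True, q: False, t: False}
  {q: True, t: True, v: True}


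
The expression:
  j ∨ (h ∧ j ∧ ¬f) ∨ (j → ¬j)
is always true.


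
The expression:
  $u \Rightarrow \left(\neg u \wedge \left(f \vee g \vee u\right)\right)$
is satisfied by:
  {u: False}


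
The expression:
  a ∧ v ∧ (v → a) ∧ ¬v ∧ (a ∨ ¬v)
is never true.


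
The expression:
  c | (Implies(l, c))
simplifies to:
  c | ~l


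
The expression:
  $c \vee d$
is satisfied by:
  {d: True, c: True}
  {d: True, c: False}
  {c: True, d: False}


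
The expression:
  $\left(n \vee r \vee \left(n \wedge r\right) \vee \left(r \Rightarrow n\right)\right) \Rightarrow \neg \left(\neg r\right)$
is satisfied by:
  {r: True}


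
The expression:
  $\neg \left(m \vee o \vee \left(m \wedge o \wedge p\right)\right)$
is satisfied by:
  {o: False, m: False}


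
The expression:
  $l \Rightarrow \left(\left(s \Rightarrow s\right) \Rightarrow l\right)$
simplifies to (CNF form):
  $\text{True}$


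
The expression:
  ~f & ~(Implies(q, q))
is never true.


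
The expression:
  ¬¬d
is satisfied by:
  {d: True}


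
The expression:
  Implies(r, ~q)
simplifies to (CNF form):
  ~q | ~r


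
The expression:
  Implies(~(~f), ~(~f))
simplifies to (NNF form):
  True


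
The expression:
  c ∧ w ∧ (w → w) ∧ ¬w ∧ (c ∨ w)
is never true.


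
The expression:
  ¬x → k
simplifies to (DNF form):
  k ∨ x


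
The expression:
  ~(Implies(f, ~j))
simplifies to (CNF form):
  f & j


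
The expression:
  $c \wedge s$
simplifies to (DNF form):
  $c \wedge s$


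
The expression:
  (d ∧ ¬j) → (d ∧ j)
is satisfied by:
  {j: True, d: False}
  {d: False, j: False}
  {d: True, j: True}


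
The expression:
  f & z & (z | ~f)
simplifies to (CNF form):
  f & z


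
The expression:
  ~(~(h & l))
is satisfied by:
  {h: True, l: True}


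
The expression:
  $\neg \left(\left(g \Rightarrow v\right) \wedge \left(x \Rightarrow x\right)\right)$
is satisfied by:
  {g: True, v: False}


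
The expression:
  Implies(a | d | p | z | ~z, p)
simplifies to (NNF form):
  p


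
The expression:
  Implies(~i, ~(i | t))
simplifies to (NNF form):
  i | ~t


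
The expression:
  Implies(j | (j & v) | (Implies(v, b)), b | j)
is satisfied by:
  {b: True, v: True, j: True}
  {b: True, v: True, j: False}
  {b: True, j: True, v: False}
  {b: True, j: False, v: False}
  {v: True, j: True, b: False}
  {v: True, j: False, b: False}
  {j: True, v: False, b: False}


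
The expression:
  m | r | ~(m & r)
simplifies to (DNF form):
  True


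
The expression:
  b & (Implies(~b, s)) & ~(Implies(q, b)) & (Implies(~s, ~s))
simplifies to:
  False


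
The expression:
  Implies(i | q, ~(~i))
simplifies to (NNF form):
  i | ~q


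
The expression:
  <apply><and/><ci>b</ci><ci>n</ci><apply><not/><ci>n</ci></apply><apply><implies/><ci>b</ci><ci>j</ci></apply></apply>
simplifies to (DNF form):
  <false/>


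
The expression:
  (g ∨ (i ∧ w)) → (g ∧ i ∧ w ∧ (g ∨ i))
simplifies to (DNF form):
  (¬g ∧ ¬i) ∨ (¬g ∧ ¬w) ∨ (g ∧ i ∧ w)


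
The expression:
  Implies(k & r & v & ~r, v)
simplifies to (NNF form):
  True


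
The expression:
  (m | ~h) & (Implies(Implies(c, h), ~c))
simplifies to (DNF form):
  ~h | (m & ~c)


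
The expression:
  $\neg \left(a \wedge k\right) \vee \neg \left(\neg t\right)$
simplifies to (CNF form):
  $t \vee \neg a \vee \neg k$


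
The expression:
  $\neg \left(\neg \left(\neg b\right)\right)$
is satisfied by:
  {b: False}


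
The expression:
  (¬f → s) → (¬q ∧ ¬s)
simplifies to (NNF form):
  ¬s ∧ (¬f ∨ ¬q)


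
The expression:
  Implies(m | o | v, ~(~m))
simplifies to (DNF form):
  m | (~o & ~v)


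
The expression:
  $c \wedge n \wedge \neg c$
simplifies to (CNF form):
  $\text{False}$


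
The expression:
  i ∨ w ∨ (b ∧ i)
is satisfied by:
  {i: True, w: True}
  {i: True, w: False}
  {w: True, i: False}


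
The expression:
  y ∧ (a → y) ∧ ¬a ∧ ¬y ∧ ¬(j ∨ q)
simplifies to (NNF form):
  False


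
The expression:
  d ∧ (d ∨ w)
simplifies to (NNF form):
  d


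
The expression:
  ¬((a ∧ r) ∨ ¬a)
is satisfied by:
  {a: True, r: False}


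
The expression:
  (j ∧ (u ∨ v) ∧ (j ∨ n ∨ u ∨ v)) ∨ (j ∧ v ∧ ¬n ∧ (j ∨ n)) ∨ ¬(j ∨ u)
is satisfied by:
  {v: True, u: False, j: False}
  {v: False, u: False, j: False}
  {j: True, v: True, u: False}
  {u: True, j: True, v: True}
  {u: True, j: True, v: False}
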